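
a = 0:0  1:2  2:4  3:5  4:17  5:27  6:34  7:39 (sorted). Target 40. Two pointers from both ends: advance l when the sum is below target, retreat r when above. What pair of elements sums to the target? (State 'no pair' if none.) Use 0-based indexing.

l=0 r=7: 0+39=39 <40, l++
l=1 r=7: 2+39=41 >40, r--
l=1 r=6: 2+34=36 <40, l++
l=2 r=6: 4+34=38 <40, l++
l=3 r=6: 5+34=39 <40, l++
l=4 r=6: 17+34=51 >40, r--
l=4 r=5: 17+27=44 >40, r--

no pair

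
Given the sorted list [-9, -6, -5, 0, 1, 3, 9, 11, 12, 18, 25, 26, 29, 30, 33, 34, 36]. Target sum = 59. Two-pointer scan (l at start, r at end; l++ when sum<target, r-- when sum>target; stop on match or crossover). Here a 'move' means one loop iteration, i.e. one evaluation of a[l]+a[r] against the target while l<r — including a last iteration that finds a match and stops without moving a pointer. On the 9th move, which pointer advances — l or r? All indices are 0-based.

l=0 r=16: -9+36=27 <59, l++
l=1 r=16: -6+36=30 <59, l++
l=2 r=16: -5+36=31 <59, l++
l=3 r=16: 0+36=36 <59, l++
l=4 r=16: 1+36=37 <59, l++
l=5 r=16: 3+36=39 <59, l++
l=6 r=16: 9+36=45 <59, l++
l=7 r=16: 11+36=47 <59, l++
l=8 r=16: 12+36=48 <59, l++

l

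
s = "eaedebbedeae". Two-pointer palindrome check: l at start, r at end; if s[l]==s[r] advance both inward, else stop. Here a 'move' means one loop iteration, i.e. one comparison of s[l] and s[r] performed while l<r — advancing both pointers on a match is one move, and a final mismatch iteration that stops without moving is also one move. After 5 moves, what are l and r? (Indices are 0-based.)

[0,11] 'e'=='e' → l++,r--
[1,10] 'a'=='a' → l++,r--
[2,9] 'e'=='e' → l++,r--
[3,8] 'd'=='d' → l++,r--
[4,7] 'e'=='e' → l++,r--

l=5, r=6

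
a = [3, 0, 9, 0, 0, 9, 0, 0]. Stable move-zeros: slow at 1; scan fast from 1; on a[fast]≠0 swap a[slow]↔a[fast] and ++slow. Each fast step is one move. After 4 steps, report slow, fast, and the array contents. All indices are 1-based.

slow=1 fast=1: a[fast]=3≠0 swap→a[1]=3, slow++,fast++
slow=2 fast=2: a[fast]=0, fast++
slow=2 fast=3: a[fast]=9≠0 swap→a[2]=9, slow++,fast++
slow=3 fast=4: a[fast]=0, fast++

slow=3, fast=5, a=[3, 9, 0, 0, 0, 9, 0, 0]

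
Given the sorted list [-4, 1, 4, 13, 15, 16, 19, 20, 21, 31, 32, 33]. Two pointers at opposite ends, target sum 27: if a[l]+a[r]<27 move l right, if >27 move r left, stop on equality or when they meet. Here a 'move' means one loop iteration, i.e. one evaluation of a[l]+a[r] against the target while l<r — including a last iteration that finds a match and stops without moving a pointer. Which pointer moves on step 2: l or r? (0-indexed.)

r

l=0 r=11: -4+33=29 >27, r--
l=0 r=10: -4+32=28 >27, r--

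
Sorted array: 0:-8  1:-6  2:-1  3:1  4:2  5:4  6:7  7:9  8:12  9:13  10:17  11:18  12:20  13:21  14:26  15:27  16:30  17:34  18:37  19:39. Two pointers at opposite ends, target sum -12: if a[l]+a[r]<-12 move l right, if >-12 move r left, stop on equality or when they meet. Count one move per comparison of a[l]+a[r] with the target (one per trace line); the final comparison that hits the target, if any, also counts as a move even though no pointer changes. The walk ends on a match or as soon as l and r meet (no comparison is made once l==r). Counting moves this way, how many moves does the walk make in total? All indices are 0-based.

[0,19] -8+39=31 >-12 → r--
[0,18] -8+37=29 >-12 → r--
[0,17] -8+34=26 >-12 → r--
[0,16] -8+30=22 >-12 → r--
[0,15] -8+27=19 >-12 → r--
[0,14] -8+26=18 >-12 → r--
[0,13] -8+21=13 >-12 → r--
[0,12] -8+20=12 >-12 → r--
[0,11] -8+18=10 >-12 → r--
[0,10] -8+17=9 >-12 → r--
[0,9] -8+13=5 >-12 → r--
[0,8] -8+12=4 >-12 → r--
[0,7] -8+9=1 >-12 → r--
[0,6] -8+7=-1 >-12 → r--
[0,5] -8+4=-4 >-12 → r--
[0,4] -8+2=-6 >-12 → r--
[0,3] -8+1=-7 >-12 → r--
[0,2] -8+-1=-9 >-12 → r--
[0,1] -8+-6=-14 <-12 → l++

19 moves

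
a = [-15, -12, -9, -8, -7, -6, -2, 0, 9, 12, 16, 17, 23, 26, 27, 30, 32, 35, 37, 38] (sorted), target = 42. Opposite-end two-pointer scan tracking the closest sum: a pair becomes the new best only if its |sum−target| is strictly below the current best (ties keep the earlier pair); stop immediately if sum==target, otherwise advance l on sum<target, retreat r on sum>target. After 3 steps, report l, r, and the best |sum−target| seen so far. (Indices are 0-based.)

l=0 r=19: -15+38=23 d=19 *, l++
l=1 r=19: -12+38=26 d=16 *, l++
l=2 r=19: -9+38=29 d=13 *, l++

l=3, r=19, best |Δ|=13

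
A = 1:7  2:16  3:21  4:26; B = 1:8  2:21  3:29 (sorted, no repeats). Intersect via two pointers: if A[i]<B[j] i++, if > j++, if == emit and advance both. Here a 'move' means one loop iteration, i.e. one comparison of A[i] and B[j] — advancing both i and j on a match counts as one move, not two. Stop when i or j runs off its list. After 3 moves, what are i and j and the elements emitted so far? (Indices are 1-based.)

i=3, j=2, emitted=[]

i=1 j=1: 7<8, i++
i=2 j=1: 16>8, j++
i=2 j=2: 16<21, i++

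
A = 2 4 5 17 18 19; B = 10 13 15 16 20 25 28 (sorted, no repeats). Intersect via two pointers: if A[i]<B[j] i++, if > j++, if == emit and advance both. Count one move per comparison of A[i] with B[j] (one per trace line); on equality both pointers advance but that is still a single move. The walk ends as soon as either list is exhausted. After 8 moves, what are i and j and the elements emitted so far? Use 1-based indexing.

i=5, j=5, emitted=[]

[i=1,j=1] 2<10 → i++
[i=2,j=1] 4<10 → i++
[i=3,j=1] 5<10 → i++
[i=4,j=1] 17>10 → j++
[i=4,j=2] 17>13 → j++
[i=4,j=3] 17>15 → j++
[i=4,j=4] 17>16 → j++
[i=4,j=5] 17<20 → i++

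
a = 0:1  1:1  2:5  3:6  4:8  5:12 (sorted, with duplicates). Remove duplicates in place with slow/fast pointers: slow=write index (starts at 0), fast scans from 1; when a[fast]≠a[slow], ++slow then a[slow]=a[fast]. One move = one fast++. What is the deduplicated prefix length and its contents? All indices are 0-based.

slow=0 fast=1: a[fast]=1=a[slow] dup, fast++
slow=0 fast=2: a[fast]=5≠a[slow]=1 write a[1]=5, slow++,fast++
slow=1 fast=3: a[fast]=6≠a[slow]=5 write a[2]=6, slow++,fast++
slow=2 fast=4: a[fast]=8≠a[slow]=6 write a[3]=8, slow++,fast++
slow=3 fast=5: a[fast]=12≠a[slow]=8 write a[4]=12, slow++,fast++

length 5; prefix = [1, 5, 6, 8, 12]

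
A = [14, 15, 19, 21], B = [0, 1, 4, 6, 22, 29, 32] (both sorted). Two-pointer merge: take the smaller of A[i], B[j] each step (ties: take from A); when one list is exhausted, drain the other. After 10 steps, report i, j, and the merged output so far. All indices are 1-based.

i=1 j=1: A[i]=14>B[j]=0 take 0, j++
i=1 j=2: A[i]=14>B[j]=1 take 1, j++
i=1 j=3: A[i]=14>B[j]=4 take 4, j++
i=1 j=4: A[i]=14>B[j]=6 take 6, j++
i=1 j=5: A[i]=14<=B[j]=22 take 14, i++
i=2 j=5: A[i]=15<=B[j]=22 take 15, i++
i=3 j=5: A[i]=19<=B[j]=22 take 19, i++
i=4 j=5: A[i]=21<=B[j]=22 take 21, i++
i=5 j=5: A done, take B[j]=22, j++
i=5 j=6: A done, take B[j]=29, j++

i=5, j=7, merged so far=[0, 1, 4, 6, 14, 15, 19, 21, 22, 29]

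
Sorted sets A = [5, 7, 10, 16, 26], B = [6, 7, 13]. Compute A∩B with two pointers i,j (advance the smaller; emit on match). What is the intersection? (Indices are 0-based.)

i=0 j=0: 5<6, i++
i=1 j=0: 7>6, j++
i=1 j=1: 7==7 emit, i++,j++
i=2 j=2: 10<13, i++
i=3 j=2: 16>13, j++

intersection = [7]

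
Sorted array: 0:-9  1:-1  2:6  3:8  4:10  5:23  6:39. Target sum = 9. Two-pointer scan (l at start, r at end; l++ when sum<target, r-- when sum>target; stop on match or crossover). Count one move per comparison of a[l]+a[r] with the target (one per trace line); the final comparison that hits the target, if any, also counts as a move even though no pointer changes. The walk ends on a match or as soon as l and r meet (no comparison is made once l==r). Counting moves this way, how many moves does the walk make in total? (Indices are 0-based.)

l=0 r=6: -9+39=30 >9, r--
l=0 r=5: -9+23=14 >9, r--
l=0 r=4: -9+10=1 <9, l++
l=1 r=4: -1+10=9, found

4 moves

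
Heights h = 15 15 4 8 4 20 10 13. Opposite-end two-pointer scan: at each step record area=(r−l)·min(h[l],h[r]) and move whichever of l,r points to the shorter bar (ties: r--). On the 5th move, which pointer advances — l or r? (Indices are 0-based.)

l

l=0 r=7: min(15,13)*7=91 best=91 *, r--
l=0 r=6: min(15,10)*6=60 best=91, r--
l=0 r=5: min(15,20)*5=75 best=91, l++
l=1 r=5: min(15,20)*4=60 best=91, l++
l=2 r=5: min(4,20)*3=12 best=91, l++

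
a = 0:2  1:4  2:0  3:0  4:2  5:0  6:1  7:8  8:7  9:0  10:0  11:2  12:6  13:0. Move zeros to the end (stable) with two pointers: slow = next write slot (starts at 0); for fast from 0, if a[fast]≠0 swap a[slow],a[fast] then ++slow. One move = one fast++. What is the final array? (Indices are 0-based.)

(s=0,f=0) a[fast]=2≠0 swap→a[0]=2 → slow++,fast++
(s=1,f=1) a[fast]=4≠0 swap→a[1]=4 → slow++,fast++
(s=2,f=2) a[fast]=0 → fast++
(s=2,f=3) a[fast]=0 → fast++
(s=2,f=4) a[fast]=2≠0 swap→a[2]=2 → slow++,fast++
(s=3,f=5) a[fast]=0 → fast++
(s=3,f=6) a[fast]=1≠0 swap→a[3]=1 → slow++,fast++
(s=4,f=7) a[fast]=8≠0 swap→a[4]=8 → slow++,fast++
(s=5,f=8) a[fast]=7≠0 swap→a[5]=7 → slow++,fast++
(s=6,f=9) a[fast]=0 → fast++
(s=6,f=10) a[fast]=0 → fast++
(s=6,f=11) a[fast]=2≠0 swap→a[6]=2 → slow++,fast++
(s=7,f=12) a[fast]=6≠0 swap→a[7]=6 → slow++,fast++
(s=8,f=13) a[fast]=0 → fast++

[2, 4, 2, 1, 8, 7, 2, 6, 0, 0, 0, 0, 0, 0]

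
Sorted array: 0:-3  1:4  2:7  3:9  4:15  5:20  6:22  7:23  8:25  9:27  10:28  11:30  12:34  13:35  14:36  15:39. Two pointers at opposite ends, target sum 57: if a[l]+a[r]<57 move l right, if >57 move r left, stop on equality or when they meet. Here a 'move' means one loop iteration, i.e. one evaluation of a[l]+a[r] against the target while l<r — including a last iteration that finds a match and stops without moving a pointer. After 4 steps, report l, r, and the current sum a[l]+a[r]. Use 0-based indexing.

l=4, r=15, sum=54

l=0 r=15: -3+39=36 <57, l++
l=1 r=15: 4+39=43 <57, l++
l=2 r=15: 7+39=46 <57, l++
l=3 r=15: 9+39=48 <57, l++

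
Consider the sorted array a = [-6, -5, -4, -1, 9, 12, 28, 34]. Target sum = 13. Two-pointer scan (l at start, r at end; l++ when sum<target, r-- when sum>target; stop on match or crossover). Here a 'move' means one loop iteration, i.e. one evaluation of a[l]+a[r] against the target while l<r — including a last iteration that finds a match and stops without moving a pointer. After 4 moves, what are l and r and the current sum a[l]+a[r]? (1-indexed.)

l=3, r=6, sum=8

[1,8] -6+34=28 >13 → r--
[1,7] -6+28=22 >13 → r--
[1,6] -6+12=6 <13 → l++
[2,6] -5+12=7 <13 → l++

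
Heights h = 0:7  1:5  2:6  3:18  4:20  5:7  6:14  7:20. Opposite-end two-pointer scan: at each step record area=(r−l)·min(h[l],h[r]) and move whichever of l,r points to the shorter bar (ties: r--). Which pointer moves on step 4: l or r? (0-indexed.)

[0,7] min(7,20)*7=49 best=49 * → l++
[1,7] min(5,20)*6=30 best=49 → l++
[2,7] min(6,20)*5=30 best=49 → l++
[3,7] min(18,20)*4=72 best=72 * → l++

l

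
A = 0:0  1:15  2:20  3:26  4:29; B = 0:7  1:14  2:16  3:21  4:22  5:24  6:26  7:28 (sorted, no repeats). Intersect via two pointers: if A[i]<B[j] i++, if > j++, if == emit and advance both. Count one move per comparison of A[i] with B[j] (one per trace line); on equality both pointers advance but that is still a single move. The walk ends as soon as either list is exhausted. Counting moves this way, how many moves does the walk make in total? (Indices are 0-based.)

11 moves

[i=0,j=0] 0<7 → i++
[i=1,j=0] 15>7 → j++
[i=1,j=1] 15>14 → j++
[i=1,j=2] 15<16 → i++
[i=2,j=2] 20>16 → j++
[i=2,j=3] 20<21 → i++
[i=3,j=3] 26>21 → j++
[i=3,j=4] 26>22 → j++
[i=3,j=5] 26>24 → j++
[i=3,j=6] 26==26 emit → i++,j++
[i=4,j=7] 29>28 → j++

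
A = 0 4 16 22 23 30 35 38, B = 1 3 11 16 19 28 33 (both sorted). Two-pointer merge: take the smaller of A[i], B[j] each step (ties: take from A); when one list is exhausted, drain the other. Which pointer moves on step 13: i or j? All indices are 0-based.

j

i=0 j=0: A[i]=0<=B[j]=1 take 0, i++
i=1 j=0: A[i]=4>B[j]=1 take 1, j++
i=1 j=1: A[i]=4>B[j]=3 take 3, j++
i=1 j=2: A[i]=4<=B[j]=11 take 4, i++
i=2 j=2: A[i]=16>B[j]=11 take 11, j++
i=2 j=3: A[i]=16<=B[j]=16 take 16, i++
i=3 j=3: A[i]=22>B[j]=16 take 16, j++
i=3 j=4: A[i]=22>B[j]=19 take 19, j++
i=3 j=5: A[i]=22<=B[j]=28 take 22, i++
i=4 j=5: A[i]=23<=B[j]=28 take 23, i++
i=5 j=5: A[i]=30>B[j]=28 take 28, j++
i=5 j=6: A[i]=30<=B[j]=33 take 30, i++
i=6 j=6: A[i]=35>B[j]=33 take 33, j++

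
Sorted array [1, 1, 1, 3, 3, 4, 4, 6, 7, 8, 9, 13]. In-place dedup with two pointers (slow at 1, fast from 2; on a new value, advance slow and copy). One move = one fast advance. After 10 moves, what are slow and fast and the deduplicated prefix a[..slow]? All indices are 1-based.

slow=7, fast=12, prefix=[1, 3, 4, 6, 7, 8, 9]

slow=1 fast=2: a[fast]=1=a[slow] dup, fast++
slow=1 fast=3: a[fast]=1=a[slow] dup, fast++
slow=1 fast=4: a[fast]=3≠a[slow]=1 write a[2]=3, slow++,fast++
slow=2 fast=5: a[fast]=3=a[slow] dup, fast++
slow=2 fast=6: a[fast]=4≠a[slow]=3 write a[3]=4, slow++,fast++
slow=3 fast=7: a[fast]=4=a[slow] dup, fast++
slow=3 fast=8: a[fast]=6≠a[slow]=4 write a[4]=6, slow++,fast++
slow=4 fast=9: a[fast]=7≠a[slow]=6 write a[5]=7, slow++,fast++
slow=5 fast=10: a[fast]=8≠a[slow]=7 write a[6]=8, slow++,fast++
slow=6 fast=11: a[fast]=9≠a[slow]=8 write a[7]=9, slow++,fast++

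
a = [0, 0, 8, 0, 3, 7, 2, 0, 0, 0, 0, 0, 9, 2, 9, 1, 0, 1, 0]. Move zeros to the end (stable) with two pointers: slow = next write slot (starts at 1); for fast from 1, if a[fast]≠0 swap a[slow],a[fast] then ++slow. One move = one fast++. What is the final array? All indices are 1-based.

[8, 3, 7, 2, 9, 2, 9, 1, 1, 0, 0, 0, 0, 0, 0, 0, 0, 0, 0]

slow=1 fast=1: a[fast]=0, fast++
slow=1 fast=2: a[fast]=0, fast++
slow=1 fast=3: a[fast]=8≠0 swap→a[1]=8, slow++,fast++
slow=2 fast=4: a[fast]=0, fast++
slow=2 fast=5: a[fast]=3≠0 swap→a[2]=3, slow++,fast++
slow=3 fast=6: a[fast]=7≠0 swap→a[3]=7, slow++,fast++
slow=4 fast=7: a[fast]=2≠0 swap→a[4]=2, slow++,fast++
slow=5 fast=8: a[fast]=0, fast++
slow=5 fast=9: a[fast]=0, fast++
slow=5 fast=10: a[fast]=0, fast++
slow=5 fast=11: a[fast]=0, fast++
slow=5 fast=12: a[fast]=0, fast++
slow=5 fast=13: a[fast]=9≠0 swap→a[5]=9, slow++,fast++
slow=6 fast=14: a[fast]=2≠0 swap→a[6]=2, slow++,fast++
slow=7 fast=15: a[fast]=9≠0 swap→a[7]=9, slow++,fast++
slow=8 fast=16: a[fast]=1≠0 swap→a[8]=1, slow++,fast++
slow=9 fast=17: a[fast]=0, fast++
slow=9 fast=18: a[fast]=1≠0 swap→a[9]=1, slow++,fast++
slow=10 fast=19: a[fast]=0, fast++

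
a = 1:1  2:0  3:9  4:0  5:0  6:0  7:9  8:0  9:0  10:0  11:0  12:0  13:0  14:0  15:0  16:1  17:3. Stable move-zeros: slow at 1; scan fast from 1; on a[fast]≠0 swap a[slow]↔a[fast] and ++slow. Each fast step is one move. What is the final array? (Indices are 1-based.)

slow=1 fast=1: a[fast]=1≠0 swap→a[1]=1, slow++,fast++
slow=2 fast=2: a[fast]=0, fast++
slow=2 fast=3: a[fast]=9≠0 swap→a[2]=9, slow++,fast++
slow=3 fast=4: a[fast]=0, fast++
slow=3 fast=5: a[fast]=0, fast++
slow=3 fast=6: a[fast]=0, fast++
slow=3 fast=7: a[fast]=9≠0 swap→a[3]=9, slow++,fast++
slow=4 fast=8: a[fast]=0, fast++
slow=4 fast=9: a[fast]=0, fast++
slow=4 fast=10: a[fast]=0, fast++
slow=4 fast=11: a[fast]=0, fast++
slow=4 fast=12: a[fast]=0, fast++
slow=4 fast=13: a[fast]=0, fast++
slow=4 fast=14: a[fast]=0, fast++
slow=4 fast=15: a[fast]=0, fast++
slow=4 fast=16: a[fast]=1≠0 swap→a[4]=1, slow++,fast++
slow=5 fast=17: a[fast]=3≠0 swap→a[5]=3, slow++,fast++

[1, 9, 9, 1, 3, 0, 0, 0, 0, 0, 0, 0, 0, 0, 0, 0, 0]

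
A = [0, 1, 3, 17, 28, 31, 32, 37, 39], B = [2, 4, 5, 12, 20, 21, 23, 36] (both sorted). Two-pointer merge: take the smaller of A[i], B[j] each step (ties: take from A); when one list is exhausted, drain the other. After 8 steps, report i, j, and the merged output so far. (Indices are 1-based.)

i=5, j=5, merged so far=[0, 1, 2, 3, 4, 5, 12, 17]

i=1 j=1: A[i]=0<=B[j]=2 take 0, i++
i=2 j=1: A[i]=1<=B[j]=2 take 1, i++
i=3 j=1: A[i]=3>B[j]=2 take 2, j++
i=3 j=2: A[i]=3<=B[j]=4 take 3, i++
i=4 j=2: A[i]=17>B[j]=4 take 4, j++
i=4 j=3: A[i]=17>B[j]=5 take 5, j++
i=4 j=4: A[i]=17>B[j]=12 take 12, j++
i=4 j=5: A[i]=17<=B[j]=20 take 17, i++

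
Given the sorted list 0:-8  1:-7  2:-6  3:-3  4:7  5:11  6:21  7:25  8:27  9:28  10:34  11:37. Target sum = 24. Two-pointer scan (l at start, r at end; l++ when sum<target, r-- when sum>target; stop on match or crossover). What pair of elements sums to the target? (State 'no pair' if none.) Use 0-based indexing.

(-3, 27)

l=0 r=11: -8+37=29 >24, r--
l=0 r=10: -8+34=26 >24, r--
l=0 r=9: -8+28=20 <24, l++
l=1 r=9: -7+28=21 <24, l++
l=2 r=9: -6+28=22 <24, l++
l=3 r=9: -3+28=25 >24, r--
l=3 r=8: -3+27=24, found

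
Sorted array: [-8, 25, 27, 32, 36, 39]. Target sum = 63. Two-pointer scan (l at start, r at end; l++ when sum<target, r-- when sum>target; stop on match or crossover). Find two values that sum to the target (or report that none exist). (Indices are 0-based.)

(27, 36)

[0,5] -8+39=31 <63 → l++
[1,5] 25+39=64 >63 → r--
[1,4] 25+36=61 <63 → l++
[2,4] 27+36=63 → found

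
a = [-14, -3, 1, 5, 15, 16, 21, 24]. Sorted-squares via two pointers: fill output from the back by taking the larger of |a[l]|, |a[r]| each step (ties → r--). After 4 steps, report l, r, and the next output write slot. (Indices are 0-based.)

l=0, r=3, next write slot=3

l=0 r=7: |-14|<=|24| out[7]=576, r--
l=0 r=6: |-14|<=|21| out[6]=441, r--
l=0 r=5: |-14|<=|16| out[5]=256, r--
l=0 r=4: |-14|<=|15| out[4]=225, r--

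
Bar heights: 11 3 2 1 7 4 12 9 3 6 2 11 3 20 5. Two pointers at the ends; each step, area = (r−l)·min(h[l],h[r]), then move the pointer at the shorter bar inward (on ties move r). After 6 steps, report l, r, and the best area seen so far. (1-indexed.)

l=1 r=15: min(11,5)*14=70 best=70 *, r--
l=1 r=14: min(11,20)*13=143 best=143 *, l++
l=2 r=14: min(3,20)*12=36 best=143, l++
l=3 r=14: min(2,20)*11=22 best=143, l++
l=4 r=14: min(1,20)*10=10 best=143, l++
l=5 r=14: min(7,20)*9=63 best=143, l++

l=6, r=14, best area=143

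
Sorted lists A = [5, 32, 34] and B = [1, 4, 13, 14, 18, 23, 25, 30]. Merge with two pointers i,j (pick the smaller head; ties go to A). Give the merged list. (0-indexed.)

[1, 4, 5, 13, 14, 18, 23, 25, 30, 32, 34]

[i=0,j=0] A[i]=5>B[j]=1 take 1 → j++
[i=0,j=1] A[i]=5>B[j]=4 take 4 → j++
[i=0,j=2] A[i]=5<=B[j]=13 take 5 → i++
[i=1,j=2] A[i]=32>B[j]=13 take 13 → j++
[i=1,j=3] A[i]=32>B[j]=14 take 14 → j++
[i=1,j=4] A[i]=32>B[j]=18 take 18 → j++
[i=1,j=5] A[i]=32>B[j]=23 take 23 → j++
[i=1,j=6] A[i]=32>B[j]=25 take 25 → j++
[i=1,j=7] A[i]=32>B[j]=30 take 30 → j++
[i=1,j=8] B done, take A[i]=32 → i++
[i=2,j=8] B done, take A[i]=34 → i++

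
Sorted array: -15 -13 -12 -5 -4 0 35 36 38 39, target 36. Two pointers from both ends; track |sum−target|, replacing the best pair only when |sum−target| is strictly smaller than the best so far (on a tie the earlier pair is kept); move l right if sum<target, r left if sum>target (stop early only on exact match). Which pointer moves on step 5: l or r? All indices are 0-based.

l

[0,9] -15+39=24 d=12 * → l++
[1,9] -13+39=26 d=10 * → l++
[2,9] -12+39=27 d=9 * → l++
[3,9] -5+39=34 d=2 * → l++
[4,9] -4+39=35 d=1 * → l++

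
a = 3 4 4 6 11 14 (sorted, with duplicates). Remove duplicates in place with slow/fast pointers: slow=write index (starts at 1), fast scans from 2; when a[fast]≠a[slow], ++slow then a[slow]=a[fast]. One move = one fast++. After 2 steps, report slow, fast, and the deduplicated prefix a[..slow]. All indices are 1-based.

(s=1,f=2) a[fast]=4≠a[slow]=3 write a[2]=4 → slow++,fast++
(s=2,f=3) a[fast]=4=a[slow] dup → fast++

slow=2, fast=4, prefix=[3, 4]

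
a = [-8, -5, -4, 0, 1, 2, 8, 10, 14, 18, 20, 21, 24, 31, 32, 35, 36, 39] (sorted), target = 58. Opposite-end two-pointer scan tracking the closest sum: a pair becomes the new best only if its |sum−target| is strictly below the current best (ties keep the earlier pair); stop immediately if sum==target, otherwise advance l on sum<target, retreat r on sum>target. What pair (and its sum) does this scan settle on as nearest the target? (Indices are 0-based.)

pair (18, 39) with sum 57 (|Δ|=1)

l=0 r=17: -8+39=31 d=27 *, l++
l=1 r=17: -5+39=34 d=24 *, l++
l=2 r=17: -4+39=35 d=23 *, l++
l=3 r=17: 0+39=39 d=19 *, l++
l=4 r=17: 1+39=40 d=18 *, l++
l=5 r=17: 2+39=41 d=17 *, l++
l=6 r=17: 8+39=47 d=11 *, l++
l=7 r=17: 10+39=49 d=9 *, l++
l=8 r=17: 14+39=53 d=5 *, l++
l=9 r=17: 18+39=57 d=1 *, l++
l=10 r=17: 20+39=59 d=1, r--
l=10 r=16: 20+36=56 d=2, l++
l=11 r=16: 21+36=57 d=1, l++
l=12 r=16: 24+36=60 d=2, r--
l=12 r=15: 24+35=59 d=1, r--
l=12 r=14: 24+32=56 d=2, l++
l=13 r=14: 31+32=63 d=5, r--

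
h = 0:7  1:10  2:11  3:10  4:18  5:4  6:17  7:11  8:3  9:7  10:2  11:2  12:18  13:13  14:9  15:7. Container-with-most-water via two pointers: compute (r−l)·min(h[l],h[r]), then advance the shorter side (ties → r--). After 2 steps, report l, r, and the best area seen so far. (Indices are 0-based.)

l=1, r=14, best area=105

[0,15] min(7,7)*15=105 best=105 * → r--
[0,14] min(7,9)*14=98 best=105 → l++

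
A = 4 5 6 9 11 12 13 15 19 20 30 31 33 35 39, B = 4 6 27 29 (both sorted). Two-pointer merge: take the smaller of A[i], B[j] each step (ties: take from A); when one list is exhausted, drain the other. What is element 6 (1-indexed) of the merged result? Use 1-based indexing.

i=1 j=1: A[i]=4<=B[j]=4 take 4, i++
i=2 j=1: A[i]=5>B[j]=4 take 4, j++
i=2 j=2: A[i]=5<=B[j]=6 take 5, i++
i=3 j=2: A[i]=6<=B[j]=6 take 6, i++
i=4 j=2: A[i]=9>B[j]=6 take 6, j++
i=4 j=3: A[i]=9<=B[j]=27 take 9, i++
i=5 j=3: A[i]=11<=B[j]=27 take 11, i++
i=6 j=3: A[i]=12<=B[j]=27 take 12, i++
i=7 j=3: A[i]=13<=B[j]=27 take 13, i++
i=8 j=3: A[i]=15<=B[j]=27 take 15, i++
i=9 j=3: A[i]=19<=B[j]=27 take 19, i++
i=10 j=3: A[i]=20<=B[j]=27 take 20, i++
i=11 j=3: A[i]=30>B[j]=27 take 27, j++
i=11 j=4: A[i]=30>B[j]=29 take 29, j++
i=11 j=5: B done, take A[i]=30, i++
i=12 j=5: B done, take A[i]=31, i++
i=13 j=5: B done, take A[i]=33, i++
i=14 j=5: B done, take A[i]=35, i++
i=15 j=5: B done, take A[i]=39, i++

merged[6] = 9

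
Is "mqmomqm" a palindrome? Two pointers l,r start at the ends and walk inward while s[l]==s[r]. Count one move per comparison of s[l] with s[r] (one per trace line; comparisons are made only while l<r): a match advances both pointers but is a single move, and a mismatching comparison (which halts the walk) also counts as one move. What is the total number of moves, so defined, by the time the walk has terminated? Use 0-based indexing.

l=0 r=6: 'm'=='m', l++,r--
l=1 r=5: 'q'=='q', l++,r--
l=2 r=4: 'm'=='m', l++,r--

3 moves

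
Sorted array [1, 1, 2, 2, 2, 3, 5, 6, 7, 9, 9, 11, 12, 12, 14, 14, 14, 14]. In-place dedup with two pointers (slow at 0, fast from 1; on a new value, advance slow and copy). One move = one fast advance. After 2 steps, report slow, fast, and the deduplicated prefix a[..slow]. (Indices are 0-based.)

(s=0,f=1) a[fast]=1=a[slow] dup → fast++
(s=0,f=2) a[fast]=2≠a[slow]=1 write a[1]=2 → slow++,fast++

slow=1, fast=3, prefix=[1, 2]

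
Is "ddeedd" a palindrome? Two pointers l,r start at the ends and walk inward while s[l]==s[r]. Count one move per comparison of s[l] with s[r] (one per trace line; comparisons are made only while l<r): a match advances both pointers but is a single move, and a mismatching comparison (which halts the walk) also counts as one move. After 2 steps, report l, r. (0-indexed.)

l=0 r=5: 'd'=='d', l++,r--
l=1 r=4: 'd'=='d', l++,r--

l=2, r=3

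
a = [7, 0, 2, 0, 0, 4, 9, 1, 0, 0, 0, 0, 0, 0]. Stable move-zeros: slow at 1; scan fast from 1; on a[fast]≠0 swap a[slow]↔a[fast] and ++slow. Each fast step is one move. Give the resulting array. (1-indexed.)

slow=1 fast=1: a[fast]=7≠0 swap→a[1]=7, slow++,fast++
slow=2 fast=2: a[fast]=0, fast++
slow=2 fast=3: a[fast]=2≠0 swap→a[2]=2, slow++,fast++
slow=3 fast=4: a[fast]=0, fast++
slow=3 fast=5: a[fast]=0, fast++
slow=3 fast=6: a[fast]=4≠0 swap→a[3]=4, slow++,fast++
slow=4 fast=7: a[fast]=9≠0 swap→a[4]=9, slow++,fast++
slow=5 fast=8: a[fast]=1≠0 swap→a[5]=1, slow++,fast++
slow=6 fast=9: a[fast]=0, fast++
slow=6 fast=10: a[fast]=0, fast++
slow=6 fast=11: a[fast]=0, fast++
slow=6 fast=12: a[fast]=0, fast++
slow=6 fast=13: a[fast]=0, fast++
slow=6 fast=14: a[fast]=0, fast++

[7, 2, 4, 9, 1, 0, 0, 0, 0, 0, 0, 0, 0, 0]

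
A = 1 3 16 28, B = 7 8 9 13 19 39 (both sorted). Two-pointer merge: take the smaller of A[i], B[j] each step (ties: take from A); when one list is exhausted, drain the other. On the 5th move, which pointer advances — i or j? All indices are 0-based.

j

[i=0,j=0] A[i]=1<=B[j]=7 take 1 → i++
[i=1,j=0] A[i]=3<=B[j]=7 take 3 → i++
[i=2,j=0] A[i]=16>B[j]=7 take 7 → j++
[i=2,j=1] A[i]=16>B[j]=8 take 8 → j++
[i=2,j=2] A[i]=16>B[j]=9 take 9 → j++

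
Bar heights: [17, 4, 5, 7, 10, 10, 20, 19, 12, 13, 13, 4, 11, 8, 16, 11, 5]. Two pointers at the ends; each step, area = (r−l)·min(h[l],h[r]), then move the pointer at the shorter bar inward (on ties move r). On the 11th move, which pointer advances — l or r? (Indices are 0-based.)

l

[0,16] min(17,5)*16=80 best=80 * → r--
[0,15] min(17,11)*15=165 best=165 * → r--
[0,14] min(17,16)*14=224 best=224 * → r--
[0,13] min(17,8)*13=104 best=224 → r--
[0,12] min(17,11)*12=132 best=224 → r--
[0,11] min(17,4)*11=44 best=224 → r--
[0,10] min(17,13)*10=130 best=224 → r--
[0,9] min(17,13)*9=117 best=224 → r--
[0,8] min(17,12)*8=96 best=224 → r--
[0,7] min(17,19)*7=119 best=224 → l++
[1,7] min(4,19)*6=24 best=224 → l++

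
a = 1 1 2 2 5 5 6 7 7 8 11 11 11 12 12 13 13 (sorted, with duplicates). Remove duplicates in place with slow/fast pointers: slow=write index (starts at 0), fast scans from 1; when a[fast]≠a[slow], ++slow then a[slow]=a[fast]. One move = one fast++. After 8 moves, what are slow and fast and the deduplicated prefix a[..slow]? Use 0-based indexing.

slow=4, fast=9, prefix=[1, 2, 5, 6, 7]

slow=0 fast=1: a[fast]=1=a[slow] dup, fast++
slow=0 fast=2: a[fast]=2≠a[slow]=1 write a[1]=2, slow++,fast++
slow=1 fast=3: a[fast]=2=a[slow] dup, fast++
slow=1 fast=4: a[fast]=5≠a[slow]=2 write a[2]=5, slow++,fast++
slow=2 fast=5: a[fast]=5=a[slow] dup, fast++
slow=2 fast=6: a[fast]=6≠a[slow]=5 write a[3]=6, slow++,fast++
slow=3 fast=7: a[fast]=7≠a[slow]=6 write a[4]=7, slow++,fast++
slow=4 fast=8: a[fast]=7=a[slow] dup, fast++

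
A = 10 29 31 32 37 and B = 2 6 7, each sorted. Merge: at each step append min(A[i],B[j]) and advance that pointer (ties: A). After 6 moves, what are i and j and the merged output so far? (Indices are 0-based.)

[i=0,j=0] A[i]=10>B[j]=2 take 2 → j++
[i=0,j=1] A[i]=10>B[j]=6 take 6 → j++
[i=0,j=2] A[i]=10>B[j]=7 take 7 → j++
[i=0,j=3] B done, take A[i]=10 → i++
[i=1,j=3] B done, take A[i]=29 → i++
[i=2,j=3] B done, take A[i]=31 → i++

i=3, j=3, merged so far=[2, 6, 7, 10, 29, 31]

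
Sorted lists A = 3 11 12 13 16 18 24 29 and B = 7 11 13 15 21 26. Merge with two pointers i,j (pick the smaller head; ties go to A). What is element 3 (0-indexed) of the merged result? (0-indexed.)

merged[3] = 11

[i=0,j=0] A[i]=3<=B[j]=7 take 3 → i++
[i=1,j=0] A[i]=11>B[j]=7 take 7 → j++
[i=1,j=1] A[i]=11<=B[j]=11 take 11 → i++
[i=2,j=1] A[i]=12>B[j]=11 take 11 → j++
[i=2,j=2] A[i]=12<=B[j]=13 take 12 → i++
[i=3,j=2] A[i]=13<=B[j]=13 take 13 → i++
[i=4,j=2] A[i]=16>B[j]=13 take 13 → j++
[i=4,j=3] A[i]=16>B[j]=15 take 15 → j++
[i=4,j=4] A[i]=16<=B[j]=21 take 16 → i++
[i=5,j=4] A[i]=18<=B[j]=21 take 18 → i++
[i=6,j=4] A[i]=24>B[j]=21 take 21 → j++
[i=6,j=5] A[i]=24<=B[j]=26 take 24 → i++
[i=7,j=5] A[i]=29>B[j]=26 take 26 → j++
[i=7,j=6] B done, take A[i]=29 → i++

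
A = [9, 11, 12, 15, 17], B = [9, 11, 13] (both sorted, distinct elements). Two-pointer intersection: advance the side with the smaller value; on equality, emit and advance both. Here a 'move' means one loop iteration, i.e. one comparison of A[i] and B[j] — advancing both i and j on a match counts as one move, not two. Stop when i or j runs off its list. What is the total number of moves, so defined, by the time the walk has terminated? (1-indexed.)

i=1 j=1: 9==9 emit, i++,j++
i=2 j=2: 11==11 emit, i++,j++
i=3 j=3: 12<13, i++
i=4 j=3: 15>13, j++

4 moves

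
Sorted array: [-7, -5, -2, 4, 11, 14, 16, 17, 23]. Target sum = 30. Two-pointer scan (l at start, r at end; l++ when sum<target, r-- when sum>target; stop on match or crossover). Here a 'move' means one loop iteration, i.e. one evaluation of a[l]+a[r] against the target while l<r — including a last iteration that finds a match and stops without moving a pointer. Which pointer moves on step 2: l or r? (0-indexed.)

l

[0,8] -7+23=16 <30 → l++
[1,8] -5+23=18 <30 → l++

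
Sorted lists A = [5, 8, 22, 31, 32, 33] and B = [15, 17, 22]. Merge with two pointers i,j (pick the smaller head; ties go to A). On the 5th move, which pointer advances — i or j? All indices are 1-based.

i

i=1 j=1: A[i]=5<=B[j]=15 take 5, i++
i=2 j=1: A[i]=8<=B[j]=15 take 8, i++
i=3 j=1: A[i]=22>B[j]=15 take 15, j++
i=3 j=2: A[i]=22>B[j]=17 take 17, j++
i=3 j=3: A[i]=22<=B[j]=22 take 22, i++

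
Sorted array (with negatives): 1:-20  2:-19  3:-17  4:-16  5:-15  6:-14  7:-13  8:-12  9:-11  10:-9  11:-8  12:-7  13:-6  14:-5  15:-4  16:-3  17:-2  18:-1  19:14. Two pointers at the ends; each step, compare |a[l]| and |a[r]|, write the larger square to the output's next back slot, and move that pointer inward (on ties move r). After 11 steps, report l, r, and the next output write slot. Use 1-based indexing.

[1,19] |-20|>|14| out[19]=400 → l++
[2,19] |-19|>|14| out[18]=361 → l++
[3,19] |-17|>|14| out[17]=289 → l++
[4,19] |-16|>|14| out[16]=256 → l++
[5,19] |-15|>|14| out[15]=225 → l++
[6,19] |-14|<=|14| out[14]=196 → r--
[6,18] |-14|>|-1| out[13]=196 → l++
[7,18] |-13|>|-1| out[12]=169 → l++
[8,18] |-12|>|-1| out[11]=144 → l++
[9,18] |-11|>|-1| out[10]=121 → l++
[10,18] |-9|>|-1| out[9]=81 → l++

l=11, r=18, next write slot=8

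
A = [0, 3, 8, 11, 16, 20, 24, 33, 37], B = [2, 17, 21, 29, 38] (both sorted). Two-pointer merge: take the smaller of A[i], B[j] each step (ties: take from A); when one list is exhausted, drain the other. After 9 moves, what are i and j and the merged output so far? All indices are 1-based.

i=7, j=4, merged so far=[0, 2, 3, 8, 11, 16, 17, 20, 21]

[i=1,j=1] A[i]=0<=B[j]=2 take 0 → i++
[i=2,j=1] A[i]=3>B[j]=2 take 2 → j++
[i=2,j=2] A[i]=3<=B[j]=17 take 3 → i++
[i=3,j=2] A[i]=8<=B[j]=17 take 8 → i++
[i=4,j=2] A[i]=11<=B[j]=17 take 11 → i++
[i=5,j=2] A[i]=16<=B[j]=17 take 16 → i++
[i=6,j=2] A[i]=20>B[j]=17 take 17 → j++
[i=6,j=3] A[i]=20<=B[j]=21 take 20 → i++
[i=7,j=3] A[i]=24>B[j]=21 take 21 → j++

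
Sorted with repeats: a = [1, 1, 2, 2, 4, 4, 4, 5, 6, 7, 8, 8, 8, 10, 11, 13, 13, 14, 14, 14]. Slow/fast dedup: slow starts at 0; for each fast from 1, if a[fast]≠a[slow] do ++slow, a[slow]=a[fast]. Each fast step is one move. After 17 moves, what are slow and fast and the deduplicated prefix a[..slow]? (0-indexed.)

slow=10, fast=18, prefix=[1, 2, 4, 5, 6, 7, 8, 10, 11, 13, 14]

(s=0,f=1) a[fast]=1=a[slow] dup → fast++
(s=0,f=2) a[fast]=2≠a[slow]=1 write a[1]=2 → slow++,fast++
(s=1,f=3) a[fast]=2=a[slow] dup → fast++
(s=1,f=4) a[fast]=4≠a[slow]=2 write a[2]=4 → slow++,fast++
(s=2,f=5) a[fast]=4=a[slow] dup → fast++
(s=2,f=6) a[fast]=4=a[slow] dup → fast++
(s=2,f=7) a[fast]=5≠a[slow]=4 write a[3]=5 → slow++,fast++
(s=3,f=8) a[fast]=6≠a[slow]=5 write a[4]=6 → slow++,fast++
(s=4,f=9) a[fast]=7≠a[slow]=6 write a[5]=7 → slow++,fast++
(s=5,f=10) a[fast]=8≠a[slow]=7 write a[6]=8 → slow++,fast++
(s=6,f=11) a[fast]=8=a[slow] dup → fast++
(s=6,f=12) a[fast]=8=a[slow] dup → fast++
(s=6,f=13) a[fast]=10≠a[slow]=8 write a[7]=10 → slow++,fast++
(s=7,f=14) a[fast]=11≠a[slow]=10 write a[8]=11 → slow++,fast++
(s=8,f=15) a[fast]=13≠a[slow]=11 write a[9]=13 → slow++,fast++
(s=9,f=16) a[fast]=13=a[slow] dup → fast++
(s=9,f=17) a[fast]=14≠a[slow]=13 write a[10]=14 → slow++,fast++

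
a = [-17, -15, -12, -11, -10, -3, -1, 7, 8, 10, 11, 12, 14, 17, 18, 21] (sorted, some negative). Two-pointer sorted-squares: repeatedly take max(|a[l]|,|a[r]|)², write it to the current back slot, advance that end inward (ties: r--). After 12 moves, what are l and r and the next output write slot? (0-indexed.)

l=5, r=8, next write slot=3

[0,15] |-17|<=|21| out[15]=441 → r--
[0,14] |-17|<=|18| out[14]=324 → r--
[0,13] |-17|<=|17| out[13]=289 → r--
[0,12] |-17|>|14| out[12]=289 → l++
[1,12] |-15|>|14| out[11]=225 → l++
[2,12] |-12|<=|14| out[10]=196 → r--
[2,11] |-12|<=|12| out[9]=144 → r--
[2,10] |-12|>|11| out[8]=144 → l++
[3,10] |-11|<=|11| out[7]=121 → r--
[3,9] |-11|>|10| out[6]=121 → l++
[4,9] |-10|<=|10| out[5]=100 → r--
[4,8] |-10|>|8| out[4]=100 → l++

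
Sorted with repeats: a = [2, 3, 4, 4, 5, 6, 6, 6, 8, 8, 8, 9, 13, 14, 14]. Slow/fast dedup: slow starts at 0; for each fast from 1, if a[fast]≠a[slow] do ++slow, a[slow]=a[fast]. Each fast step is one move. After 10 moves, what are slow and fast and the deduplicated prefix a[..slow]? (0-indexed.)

slow=5, fast=11, prefix=[2, 3, 4, 5, 6, 8]

(s=0,f=1) a[fast]=3≠a[slow]=2 write a[1]=3 → slow++,fast++
(s=1,f=2) a[fast]=4≠a[slow]=3 write a[2]=4 → slow++,fast++
(s=2,f=3) a[fast]=4=a[slow] dup → fast++
(s=2,f=4) a[fast]=5≠a[slow]=4 write a[3]=5 → slow++,fast++
(s=3,f=5) a[fast]=6≠a[slow]=5 write a[4]=6 → slow++,fast++
(s=4,f=6) a[fast]=6=a[slow] dup → fast++
(s=4,f=7) a[fast]=6=a[slow] dup → fast++
(s=4,f=8) a[fast]=8≠a[slow]=6 write a[5]=8 → slow++,fast++
(s=5,f=9) a[fast]=8=a[slow] dup → fast++
(s=5,f=10) a[fast]=8=a[slow] dup → fast++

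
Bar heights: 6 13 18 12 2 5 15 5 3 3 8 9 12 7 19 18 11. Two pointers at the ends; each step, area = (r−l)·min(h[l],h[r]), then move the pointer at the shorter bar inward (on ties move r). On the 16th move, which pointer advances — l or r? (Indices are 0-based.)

[0,16] min(6,11)*16=96 best=96 * → l++
[1,16] min(13,11)*15=165 best=165 * → r--
[1,15] min(13,18)*14=182 best=182 * → l++
[2,15] min(18,18)*13=234 best=234 * → r--
[2,14] min(18,19)*12=216 best=234 → l++
[3,14] min(12,19)*11=132 best=234 → l++
[4,14] min(2,19)*10=20 best=234 → l++
[5,14] min(5,19)*9=45 best=234 → l++
[6,14] min(15,19)*8=120 best=234 → l++
[7,14] min(5,19)*7=35 best=234 → l++
[8,14] min(3,19)*6=18 best=234 → l++
[9,14] min(3,19)*5=15 best=234 → l++
[10,14] min(8,19)*4=32 best=234 → l++
[11,14] min(9,19)*3=27 best=234 → l++
[12,14] min(12,19)*2=24 best=234 → l++
[13,14] min(7,19)*1=7 best=234 → l++

l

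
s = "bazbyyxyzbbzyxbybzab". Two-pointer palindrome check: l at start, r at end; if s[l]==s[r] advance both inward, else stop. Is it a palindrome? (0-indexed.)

not a palindrome (mismatch at 5,14)

[0,19] 'b'=='b' → l++,r--
[1,18] 'a'=='a' → l++,r--
[2,17] 'z'=='z' → l++,r--
[3,16] 'b'=='b' → l++,r--
[4,15] 'y'=='y' → l++,r--
[5,14] 'y'!='b' → stop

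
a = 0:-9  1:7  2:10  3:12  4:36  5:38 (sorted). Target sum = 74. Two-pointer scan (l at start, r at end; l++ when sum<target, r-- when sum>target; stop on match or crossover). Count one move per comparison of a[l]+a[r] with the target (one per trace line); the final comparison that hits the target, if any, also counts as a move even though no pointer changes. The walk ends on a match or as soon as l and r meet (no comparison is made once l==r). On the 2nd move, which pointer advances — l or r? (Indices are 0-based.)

[0,5] -9+38=29 <74 → l++
[1,5] 7+38=45 <74 → l++

l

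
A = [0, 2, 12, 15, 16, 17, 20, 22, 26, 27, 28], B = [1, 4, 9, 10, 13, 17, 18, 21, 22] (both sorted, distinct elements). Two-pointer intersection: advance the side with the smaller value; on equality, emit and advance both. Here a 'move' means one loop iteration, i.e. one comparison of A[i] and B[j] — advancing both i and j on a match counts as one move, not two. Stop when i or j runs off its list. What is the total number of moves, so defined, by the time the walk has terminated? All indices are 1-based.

15 moves

[i=1,j=1] 0<1 → i++
[i=2,j=1] 2>1 → j++
[i=2,j=2] 2<4 → i++
[i=3,j=2] 12>4 → j++
[i=3,j=3] 12>9 → j++
[i=3,j=4] 12>10 → j++
[i=3,j=5] 12<13 → i++
[i=4,j=5] 15>13 → j++
[i=4,j=6] 15<17 → i++
[i=5,j=6] 16<17 → i++
[i=6,j=6] 17==17 emit → i++,j++
[i=7,j=7] 20>18 → j++
[i=7,j=8] 20<21 → i++
[i=8,j=8] 22>21 → j++
[i=8,j=9] 22==22 emit → i++,j++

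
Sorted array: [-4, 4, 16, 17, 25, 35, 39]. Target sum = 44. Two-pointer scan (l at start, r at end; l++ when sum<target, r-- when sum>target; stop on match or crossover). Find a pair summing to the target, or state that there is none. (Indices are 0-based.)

no pair

[0,6] -4+39=35 <44 → l++
[1,6] 4+39=43 <44 → l++
[2,6] 16+39=55 >44 → r--
[2,5] 16+35=51 >44 → r--
[2,4] 16+25=41 <44 → l++
[3,4] 17+25=42 <44 → l++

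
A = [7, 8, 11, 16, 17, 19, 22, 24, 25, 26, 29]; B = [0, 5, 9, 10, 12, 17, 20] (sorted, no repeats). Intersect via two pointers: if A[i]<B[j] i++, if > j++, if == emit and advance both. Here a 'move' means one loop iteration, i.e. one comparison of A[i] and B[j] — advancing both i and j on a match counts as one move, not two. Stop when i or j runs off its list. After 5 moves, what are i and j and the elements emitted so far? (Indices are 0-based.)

i=2, j=3, emitted=[]

i=0 j=0: 7>0, j++
i=0 j=1: 7>5, j++
i=0 j=2: 7<9, i++
i=1 j=2: 8<9, i++
i=2 j=2: 11>9, j++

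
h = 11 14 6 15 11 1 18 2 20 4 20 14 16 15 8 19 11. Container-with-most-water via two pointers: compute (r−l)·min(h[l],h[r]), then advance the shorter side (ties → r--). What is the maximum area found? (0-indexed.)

max area = 196

[0,16] min(11,11)*16=176 best=176 * → r--
[0,15] min(11,19)*15=165 best=176 → l++
[1,15] min(14,19)*14=196 best=196 * → l++
[2,15] min(6,19)*13=78 best=196 → l++
[3,15] min(15,19)*12=180 best=196 → l++
[4,15] min(11,19)*11=121 best=196 → l++
[5,15] min(1,19)*10=10 best=196 → l++
[6,15] min(18,19)*9=162 best=196 → l++
[7,15] min(2,19)*8=16 best=196 → l++
[8,15] min(20,19)*7=133 best=196 → r--
[8,14] min(20,8)*6=48 best=196 → r--
[8,13] min(20,15)*5=75 best=196 → r--
[8,12] min(20,16)*4=64 best=196 → r--
[8,11] min(20,14)*3=42 best=196 → r--
[8,10] min(20,20)*2=40 best=196 → r--
[8,9] min(20,4)*1=4 best=196 → r--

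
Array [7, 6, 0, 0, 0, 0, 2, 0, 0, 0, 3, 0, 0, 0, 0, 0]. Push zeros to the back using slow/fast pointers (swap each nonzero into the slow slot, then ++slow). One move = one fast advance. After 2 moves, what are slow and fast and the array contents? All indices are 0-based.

(s=0,f=0) a[fast]=7≠0 swap→a[0]=7 → slow++,fast++
(s=1,f=1) a[fast]=6≠0 swap→a[1]=6 → slow++,fast++

slow=2, fast=2, a=[7, 6, 0, 0, 0, 0, 2, 0, 0, 0, 3, 0, 0, 0, 0, 0]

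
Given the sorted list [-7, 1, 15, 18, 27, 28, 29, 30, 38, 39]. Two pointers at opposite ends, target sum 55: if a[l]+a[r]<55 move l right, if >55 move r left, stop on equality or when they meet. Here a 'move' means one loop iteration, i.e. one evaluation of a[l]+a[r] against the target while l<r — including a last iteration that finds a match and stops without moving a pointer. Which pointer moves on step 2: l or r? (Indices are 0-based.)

l=0 r=9: -7+39=32 <55, l++
l=1 r=9: 1+39=40 <55, l++

l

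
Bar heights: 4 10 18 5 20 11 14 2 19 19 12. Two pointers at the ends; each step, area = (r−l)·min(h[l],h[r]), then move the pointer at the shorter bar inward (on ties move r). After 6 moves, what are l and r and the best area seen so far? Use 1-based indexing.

l=1 r=11: min(4,12)*10=40 best=40 *, l++
l=2 r=11: min(10,12)*9=90 best=90 *, l++
l=3 r=11: min(18,12)*8=96 best=96 *, r--
l=3 r=10: min(18,19)*7=126 best=126 *, l++
l=4 r=10: min(5,19)*6=30 best=126, l++
l=5 r=10: min(20,19)*5=95 best=126, r--

l=5, r=9, best area=126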